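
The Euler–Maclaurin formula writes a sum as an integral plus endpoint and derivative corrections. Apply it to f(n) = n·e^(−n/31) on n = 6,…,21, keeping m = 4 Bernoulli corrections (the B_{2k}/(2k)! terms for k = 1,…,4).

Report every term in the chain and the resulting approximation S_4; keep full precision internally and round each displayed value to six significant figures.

Integral: ∫_6^21 x·e^(−x/31) dx = 126.386.
½[f(6) + f(21)] = ½[4.94418 + 10.6664] = 7.80531.
Integral + boundary = 134.191.
k=1: B_{2}/(2)! × [f^{(1)}(21) − f^{(1)}(6)] = 1/12 × (0.163847 − 0.664540) = -0.0417244.
Partial sum through k=1: 134.149.
k=2: B_{4}/(4)! × [f^{(3)}(21) − f^{(3)}(6)] = −1/720 × (0.00122757 − 0.00240645) = 1.63733e-06.
Partial sum through k=2: 134.149.
k=3: B_{6}/(6)! × [f^{(5)}(21) − f^{(5)}(6)] = 1/30240 × (2.37737e-06 − 4.28865e-06) = -6.32038e-11.
Partial sum through k=3: 134.149.
k=4: B_{8}/(8)! × [f^{(7)}(21) − f^{(7)}(6)] = −1/1209600 × (3.61847e-09 − 6.31966e-09) = 2.23313e-15.

S_4 ≈ 134.149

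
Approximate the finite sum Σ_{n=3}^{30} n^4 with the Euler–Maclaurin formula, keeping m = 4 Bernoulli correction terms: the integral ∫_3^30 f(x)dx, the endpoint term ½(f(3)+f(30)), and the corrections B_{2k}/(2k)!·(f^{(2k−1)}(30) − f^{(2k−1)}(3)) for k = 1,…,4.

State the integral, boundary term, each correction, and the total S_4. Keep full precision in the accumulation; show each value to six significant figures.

∫_3^30 x^4 dx evaluates to 4.85995e+06.
½[f(3) + f(30)] = ½[81.0000 + 810000] = 405040.
Integral + boundary = 5.26499e+06.
k=1: B_{2}/(2)! × [f^{(1)}(30) − f^{(1)}(3)] = 1/12 × (108000 − 108.000) = 8991.00.
Running total after k=1: 5.27398e+06.
k=2: B_{4}/(4)! × [f^{(3)}(30) − f^{(3)}(3)] = −1/720 × (720.000 − 72.0000) = -0.900000.
Running total after k=2: 5.27398e+06.
k=3: B_{6}/(6)! × [f^{(5)}(30) − f^{(5)}(3)] = 1/30240 × (0.00000 − 0.00000) = 0.00000.
Running total after k=3: 5.27398e+06.
k=4: B_{8}/(8)! × [f^{(7)}(30) − f^{(7)}(3)] = −1/1209600 × (0.00000 − 0.00000) = 0.00000.

S_4 ≈ 5.27398e+06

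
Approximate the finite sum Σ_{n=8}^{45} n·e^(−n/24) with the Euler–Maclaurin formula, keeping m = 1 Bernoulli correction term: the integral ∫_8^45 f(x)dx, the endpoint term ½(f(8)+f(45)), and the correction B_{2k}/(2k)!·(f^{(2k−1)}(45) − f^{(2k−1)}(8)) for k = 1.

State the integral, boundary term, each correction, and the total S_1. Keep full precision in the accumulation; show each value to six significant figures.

∫_8^45 x·e^(−x/24) dx evaluates to 296.340.
Boundary: ½(f(8) + f(45)) = ½(5.73225 + 6.90097) = 6.31661.
Integral + boundary = 302.657.
k=1: B_{2}/(2)! × [f^{(1)}(45) − f^{(1)}(8)] = 1/12 × (-0.134186 − 0.477688) = -0.0509894.

S_1 ≈ 302.606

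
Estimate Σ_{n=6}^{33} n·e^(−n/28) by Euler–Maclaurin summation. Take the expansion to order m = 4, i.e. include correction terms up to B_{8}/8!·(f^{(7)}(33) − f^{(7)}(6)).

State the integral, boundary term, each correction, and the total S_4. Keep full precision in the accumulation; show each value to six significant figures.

Integral: ∫_6^33 x·e^(−x/28) dx = 242.794.
Endpoint term: (f(6) + f(33))/2 = (4.84271 + 10.1547)/2 = 7.49870.
Running total after boundary: 250.292.
k=1: B_{2}/(2)! × [f^{(1)}(33) − f^{(1)}(6)] = 1/12 × (-0.0549496 − 0.634164) = -0.0574261.
After k=1: 250.235.
k=2: B_{4}/(4)! × [f^{(3)}(33) − f^{(3)}(6)] = −1/720 × (0.000714906 − 0.00286786) = 2.99021e-06.
After k=2: 250.235.
k=3: B_{6}/(6)! × [f^{(5)}(33) − f^{(5)}(6)] = 1/30240 × (1.91314e-06 − 6.28422e-06) = -1.44546e-10.
After k=3: 250.235.
k=4: B_{8}/(8)! × [f^{(7)}(33) − f^{(7)}(6)] = −1/1209600 × (3.71736e-09 − 1.13654e-08) = 6.32278e-15.

S_4 ≈ 250.235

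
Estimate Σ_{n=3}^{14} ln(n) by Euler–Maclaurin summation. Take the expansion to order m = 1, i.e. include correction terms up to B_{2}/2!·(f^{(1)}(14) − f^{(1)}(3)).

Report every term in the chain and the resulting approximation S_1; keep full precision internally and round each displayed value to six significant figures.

The integral term ∫_3^14 ln(x) dx = 22.6510.
Boundary: ½(f(3) + f(14)) = ½(1.09861 + 2.63906) = 1.86883.
Running total after boundary: 24.5198.
k=1: B_{2}/(2)! × [f^{(1)}(14) − f^{(1)}(3)] = 1/12 × (0.0714286 − 0.333333) = -0.0218254.

S_1 ≈ 24.4980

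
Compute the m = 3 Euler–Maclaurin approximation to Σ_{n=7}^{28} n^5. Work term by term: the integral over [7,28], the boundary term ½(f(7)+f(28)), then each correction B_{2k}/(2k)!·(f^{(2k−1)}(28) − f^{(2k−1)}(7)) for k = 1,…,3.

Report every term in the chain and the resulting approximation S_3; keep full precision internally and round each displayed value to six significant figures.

S_3 ≈ 8.91641e+07

The integral term ∫_7^28 x^5 dx = 8.02954e+07.
½[f(7) + f(28)] = ½[16807.0 + 1.72104e+07] = 8.61359e+06.
So far: 8.89090e+07.
k=1: B_{2}/(2)! × [f^{(1)}(28) − f^{(1)}(7)] = 1/12 × (3.07328e+06 − 12005.0) = 255106.
Partial sum through k=1: 8.91641e+07.
k=2: B_{4}/(4)! × [f^{(3)}(28) − f^{(3)}(7)] = −1/720 × (47040.0 − 2940.00) = -61.2500.
Partial sum through k=2: 8.91641e+07.
k=3: B_{6}/(6)! × [f^{(5)}(28) − f^{(5)}(7)] = 1/30240 × (120.000 − 120.000) = 0.00000.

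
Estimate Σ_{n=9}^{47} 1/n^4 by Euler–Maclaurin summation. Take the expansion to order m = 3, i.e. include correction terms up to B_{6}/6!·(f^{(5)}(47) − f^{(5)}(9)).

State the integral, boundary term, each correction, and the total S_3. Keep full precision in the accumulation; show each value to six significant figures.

∫_9^47 1/x^4 dx evaluates to 0.000454037.
Boundary: ½(f(9) + f(47)) = ½(0.000152416 + 2.04931e-07) = 7.63104e-05.
Integral + boundary = 0.000530347.
Order-1 term: 1/12 · (-1.74410e-08 − (-6.77404e-05)) = 5.64358e-06.
Running total after k=1: 0.000535991.
Order-2 term: −1/720 · (-2.36862e-10 − (-2.50890e-05)) = -3.48455e-08.
Running total after k=2: 0.000535956.
Order-3 term: 1/30240 · (-6.00466e-12 − (-1.73455e-05)) = 5.73594e-10.

S_3 ≈ 0.000535956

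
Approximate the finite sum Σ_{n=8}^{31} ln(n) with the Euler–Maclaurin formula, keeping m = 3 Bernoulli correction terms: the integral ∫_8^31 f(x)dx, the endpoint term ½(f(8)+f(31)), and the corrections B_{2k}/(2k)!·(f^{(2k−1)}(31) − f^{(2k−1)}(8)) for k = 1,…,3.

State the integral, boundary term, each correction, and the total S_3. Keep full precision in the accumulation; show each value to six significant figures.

S_3 ≈ 69.5671

The integral term ∫_8^31 ln(x) dx = 66.8181.
½[f(8) + f(31)] = ½[2.07944 + 3.43399] = 2.75671.
Integral + boundary = 69.5748.
Order-1 term: 1/12 · (0.0322581 − 0.125000) = -0.00772849.
Running total after k=1: 69.5671.
Order-2 term: −1/720 · (6.71344e-05 − 0.00390625) = 5.33211e-06.
Running total after k=2: 69.5671.
Order-3 term: 1/30240 · (8.38306e-07 − 0.000732422) = -2.41926e-08.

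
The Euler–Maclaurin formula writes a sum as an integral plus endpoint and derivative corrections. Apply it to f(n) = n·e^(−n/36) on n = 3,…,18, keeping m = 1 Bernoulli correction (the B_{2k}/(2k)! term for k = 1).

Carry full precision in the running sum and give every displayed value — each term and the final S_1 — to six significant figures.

S_1 ≈ 119.441

Integral: ∫_3^18 x·e^(−x/36) dx = 112.647.
Endpoint term: (f(3) + f(18))/2 = (2.76013 + 10.9176)/2 = 6.83884.
Integral + boundary = 119.486.
Correction k=1: B_{2}/2! · (f^{(1)}(18) − f^{(1)}(3)) = 1/12 · (0.303265 − 0.843374) = -0.0450091.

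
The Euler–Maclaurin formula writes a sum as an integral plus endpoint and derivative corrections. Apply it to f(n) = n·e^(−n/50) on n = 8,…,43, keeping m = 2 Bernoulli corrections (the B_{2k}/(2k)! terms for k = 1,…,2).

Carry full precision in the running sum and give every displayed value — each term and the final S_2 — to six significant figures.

S_2 ≈ 515.965

∫_8^43 x·e^(−x/50) dx evaluates to 503.513.
Boundary: ½(f(8) + f(43)) = ½(6.81715 + 18.1960) = 12.5066.
Integral + boundary = 516.020.
k=1: B_{2}/(2)! × [f^{(1)}(43) − f^{(1)}(8)] = 1/12 × (0.0592427 − 0.715801) = -0.0547132.
Partial sum through k=1: 515.965.
k=2: B_{4}/(4)! × [f^{(3)}(43) − f^{(3)}(8)] = −1/720 × (0.000362227 − 0.000968035) = 8.41401e-07.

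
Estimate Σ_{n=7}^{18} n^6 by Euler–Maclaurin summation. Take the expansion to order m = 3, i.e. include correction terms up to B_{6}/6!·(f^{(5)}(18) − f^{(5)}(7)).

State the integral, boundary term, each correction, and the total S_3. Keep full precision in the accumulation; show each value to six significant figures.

The integral term ∫_7^18 x^6 dx = 8.73424e+07.
½[f(7) + f(18)] = ½[117649 + 3.40122e+07] = 1.70649e+07.
Integral + boundary = 1.04407e+08.
k=1: B_{2}/(2)! × [f^{(1)}(18) − f^{(1)}(7)] = 1/12 × (1.13374e+07 − 100842) = 936380.
After k=1: 1.05344e+08.
k=2: B_{4}/(4)! × [f^{(3)}(18) − f^{(3)}(7)] = −1/720 × (699840 − 41160.0) = -914.833.
After k=2: 1.05343e+08.
k=3: B_{6}/(6)! × [f^{(5)}(18) − f^{(5)}(7)] = 1/30240 × (12960.0 − 5040.00) = 0.261905.

S_3 ≈ 1.05343e+08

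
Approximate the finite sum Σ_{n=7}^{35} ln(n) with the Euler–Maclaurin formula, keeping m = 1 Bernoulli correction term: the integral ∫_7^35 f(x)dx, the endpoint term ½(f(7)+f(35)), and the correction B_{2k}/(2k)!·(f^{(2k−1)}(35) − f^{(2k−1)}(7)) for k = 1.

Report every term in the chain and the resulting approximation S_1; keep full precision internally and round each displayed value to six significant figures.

S_1 ≈ 85.5569

The integral term ∫_7^35 ln(x) dx = 82.8158.
Endpoint term: (f(7) + f(35))/2 = (1.94591 + 3.55535)/2 = 2.75063.
Running total after boundary: 85.5664.
k=1: B_{2}/(2)! × [f^{(1)}(35) − f^{(1)}(7)] = 1/12 × (0.0285714 − 0.142857) = -0.00952381.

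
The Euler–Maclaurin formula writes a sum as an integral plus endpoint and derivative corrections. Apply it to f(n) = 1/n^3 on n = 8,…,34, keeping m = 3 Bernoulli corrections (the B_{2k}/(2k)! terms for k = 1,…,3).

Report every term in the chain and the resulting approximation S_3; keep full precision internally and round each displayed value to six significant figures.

The integral term ∫_8^34 1/x^3 dx = 0.00737997.
½[f(8) + f(34)] = ½[0.00195312 + 2.54427e-05] = 0.000989284.
So far: 0.00836926.
Order-1 term: 1/12 · (-2.24494e-06 − (-0.000732422)) = 6.08481e-05.
After k=1: 0.00843011.
Order-2 term: −1/720 · (-3.88399e-08 − (-0.000228882)) = -3.17837e-07.
After k=2: 0.00842979.
Order-3 term: 1/30240 · (-1.41114e-09 − (-0.000150204)) = 4.96701e-09.

S_3 ≈ 0.00842979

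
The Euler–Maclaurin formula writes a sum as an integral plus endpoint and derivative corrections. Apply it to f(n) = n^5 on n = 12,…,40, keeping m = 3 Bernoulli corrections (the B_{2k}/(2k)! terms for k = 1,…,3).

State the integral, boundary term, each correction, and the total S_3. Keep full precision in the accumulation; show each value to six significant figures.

The integral term ∫_12^40 x^5 dx = 6.82169e+08.
Endpoint term: (f(12) + f(40))/2 = (248832 + 1.02400e+08)/2 = 5.13244e+07.
So far: 7.33493e+08.
k=1: B_{2}/(2)! × [f^{(1)}(40) − f^{(1)}(12)] = 1/12 × (1.28000e+07 − 103680) = 1.05803e+06.
Running total after k=1: 7.34551e+08.
k=2: B_{4}/(4)! × [f^{(3)}(40) − f^{(3)}(12)] = −1/720 × (96000.0 − 8640.00) = -121.333.
Running total after k=2: 7.34551e+08.
k=3: B_{6}/(6)! × [f^{(5)}(40) − f^{(5)}(12)] = 1/30240 × (120.000 − 120.000) = 0.00000.

S_3 ≈ 7.34551e+08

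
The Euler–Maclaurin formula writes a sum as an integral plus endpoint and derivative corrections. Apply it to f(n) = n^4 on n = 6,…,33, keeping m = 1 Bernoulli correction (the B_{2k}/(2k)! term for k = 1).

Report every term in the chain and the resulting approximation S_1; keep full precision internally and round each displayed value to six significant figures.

S_1 ≈ 8.43104e+06

∫_6^33 x^4 dx evaluates to 7.82552e+06.
Boundary: ½(f(6) + f(33)) = ½(1296.00 + 1.18592e+06) = 593608.
Running total after boundary: 8.41913e+06.
Order-1 term: 1/12 · (143748 − 864.000) = 11907.0.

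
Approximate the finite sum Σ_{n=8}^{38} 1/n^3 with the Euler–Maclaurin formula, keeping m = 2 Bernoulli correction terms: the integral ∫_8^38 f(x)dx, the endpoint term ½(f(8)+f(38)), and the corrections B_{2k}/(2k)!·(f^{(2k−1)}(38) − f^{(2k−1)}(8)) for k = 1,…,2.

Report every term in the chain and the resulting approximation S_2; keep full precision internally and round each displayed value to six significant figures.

S_2 ≈ 0.00851251

The integral term ∫_8^38 1/x^3 dx = 0.00746624.
Boundary: ½(f(8) + f(38)) = ½(0.00195312 + 1.82242e-05) = 0.000985675.
Running total after boundary: 0.00845191.
Order-1 term: 1/12 · (-1.43876e-06 − (-0.000732422)) = 6.09153e-05.
Partial sum through k=1: 0.00851283.
Order-2 term: −1/720 · (-1.99274e-08 − (-0.000228882)) = -3.17864e-07.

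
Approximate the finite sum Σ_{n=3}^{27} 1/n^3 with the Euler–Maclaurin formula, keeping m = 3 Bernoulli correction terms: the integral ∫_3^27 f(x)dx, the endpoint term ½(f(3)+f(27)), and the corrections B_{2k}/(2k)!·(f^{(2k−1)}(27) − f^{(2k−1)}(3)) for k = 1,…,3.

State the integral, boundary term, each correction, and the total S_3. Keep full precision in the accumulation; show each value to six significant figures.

S_3 ≈ 0.0763979

Integral: ∫_3^27 1/x^3 dx = 0.0548697.
Endpoint term: (f(3) + f(27))/2 = (0.0370370 + 5.08053e-05)/2 = 0.0185439.
Integral + boundary = 0.0734136.
Order-1 term: 1/12 · (-5.64503e-06 − (-0.0370370)) = 0.00308595.
Running total after k=1: 0.0764996.
Order-2 term: −1/720 · (-1.54870e-07 − (-0.0823045)) = -0.000114312.
Running total after k=2: 0.0763852.
Order-3 term: 1/30240 · (-8.92258e-09 − (-0.384088)) = 1.27013e-05.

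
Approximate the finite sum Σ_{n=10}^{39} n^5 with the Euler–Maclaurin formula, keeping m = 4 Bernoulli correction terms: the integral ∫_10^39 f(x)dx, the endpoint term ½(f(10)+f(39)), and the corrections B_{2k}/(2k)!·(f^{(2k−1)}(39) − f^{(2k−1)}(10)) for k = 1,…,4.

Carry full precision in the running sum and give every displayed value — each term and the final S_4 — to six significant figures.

S_4 ≈ 6.32412e+08

∫_10^39 x^5 dx evaluates to 5.86291e+08.
Boundary: ½(f(10) + f(39)) = ½(100000 + 9.02242e+07) = 4.51621e+07.
Integral + boundary = 6.31453e+08.
k=1: B_{2}/(2)! × [f^{(1)}(39) − f^{(1)}(10)] = 1/12 × (1.15672e+07 − 50000.0) = 959767.
Partial sum through k=1: 6.32412e+08.
k=2: B_{4}/(4)! × [f^{(3)}(39) − f^{(3)}(10)] = −1/720 × (91260.0 − 6000.00) = -118.417.
Partial sum through k=2: 6.32412e+08.
k=3: B_{6}/(6)! × [f^{(5)}(39) − f^{(5)}(10)] = 1/30240 × (120.000 − 120.000) = 0.00000.
Partial sum through k=3: 6.32412e+08.
k=4: B_{8}/(8)! × [f^{(7)}(39) − f^{(7)}(10)] = −1/1209600 × (0.00000 − 0.00000) = 0.00000.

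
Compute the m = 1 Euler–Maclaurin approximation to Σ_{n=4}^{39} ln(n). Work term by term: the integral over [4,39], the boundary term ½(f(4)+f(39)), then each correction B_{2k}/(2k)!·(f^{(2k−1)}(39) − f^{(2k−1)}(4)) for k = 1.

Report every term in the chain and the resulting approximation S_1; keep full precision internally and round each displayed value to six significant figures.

The integral term ∫_4^39 ln(x) dx = 102.334.
Boundary: ½(f(4) + f(39)) = ½(1.38629 + 3.66356) = 2.52493.
Integral + boundary = 104.859.
Correction k=1: B_{2}/2! · (f^{(1)}(39) − f^{(1)}(4)) = 1/12 · (0.0256410 − 0.250000) = -0.0186966.

S_1 ≈ 104.840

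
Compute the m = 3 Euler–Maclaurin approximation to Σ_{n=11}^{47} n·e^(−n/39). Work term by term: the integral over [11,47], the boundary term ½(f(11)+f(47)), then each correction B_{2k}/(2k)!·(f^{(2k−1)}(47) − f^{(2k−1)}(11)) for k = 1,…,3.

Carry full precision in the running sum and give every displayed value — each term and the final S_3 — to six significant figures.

The integral term ∫_11^47 x·e^(−x/39) dx = 465.720.
Endpoint term: (f(11) + f(47))/2 = (8.29659 + 14.0837)/2 = 11.1902.
So far: 476.910.
k=1: B_{2}/(2)! × [f^{(1)}(47) − f^{(1)}(11)] = 1/12 × (-0.0614674 − 0.541502) = -0.0502475.
Running total after k=1: 476.860.
k=2: B_{4}/(4)! × [f^{(3)}(47) − f^{(3)}(11)] = −1/720 × (0.000353609 − 0.00134778) = 1.38079e-06.
Running total after k=2: 476.860.
k=3: B_{6}/(6)! × [f^{(5)}(47) − f^{(5)}(11)] = 1/30240 × (4.91539e-07 − 1.53816e-06) = -3.46105e-11.

S_3 ≈ 476.860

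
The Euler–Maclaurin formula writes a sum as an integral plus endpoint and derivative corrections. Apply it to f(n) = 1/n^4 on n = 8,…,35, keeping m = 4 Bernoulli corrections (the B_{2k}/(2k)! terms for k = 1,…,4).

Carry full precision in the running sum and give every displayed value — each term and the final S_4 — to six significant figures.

S_4 ≈ 0.000775759

The integral term ∫_8^35 1/x^4 dx = 0.000643267.
½[f(8) + f(35)] = ½[0.000244141 + 6.66389e-07] = 0.000122404.
Integral + boundary = 0.000765671.
k=1: B_{2}/(2)! × [f^{(1)}(35) − f^{(1)}(8)] = 1/12 × (-7.61587e-08 − (-0.000122070)) = 1.01662e-05.
After k=1: 0.000775837.
k=2: B_{4}/(4)! × [f^{(3)}(35) − f^{(3)}(8)] = −1/720 × (-1.86511e-09 − (-5.72205e-05)) = -7.94703e-08.
After k=2: 0.000775757.
k=3: B_{6}/(6)! × [f^{(5)}(35) − f^{(5)}(8)] = 1/30240 × (-8.52623e-11 − (-5.00679e-05)) = 1.65568e-09.
After k=3: 0.000775759.
k=4: B_{8}/(8)! × [f^{(7)}(35) − f^{(7)}(8)] = −1/1209600 × (-6.26417e-12 − (-7.04080e-05)) = -5.82077e-11.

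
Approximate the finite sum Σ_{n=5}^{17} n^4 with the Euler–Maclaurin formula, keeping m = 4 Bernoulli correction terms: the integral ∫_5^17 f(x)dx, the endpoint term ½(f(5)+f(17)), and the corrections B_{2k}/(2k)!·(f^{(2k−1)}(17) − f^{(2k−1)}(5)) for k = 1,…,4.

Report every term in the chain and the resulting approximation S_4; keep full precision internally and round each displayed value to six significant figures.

∫_5^17 x^4 dx evaluates to 283346.
Boundary: ½(f(5) + f(17)) = ½(625.000 + 83521.0) = 42073.0.
Running total after boundary: 325419.
Correction k=1: B_{2}/2! · (f^{(1)}(17) − f^{(1)}(5)) = 1/12 · (19652.0 − 500.000) = 1596.00.
After k=1: 327015.
Correction k=2: B_{4}/4! · (f^{(3)}(17) − f^{(3)}(5)) = −1/720 · (408.000 − 120.000) = -0.400000.
After k=2: 327015.
Correction k=3: B_{6}/6! · (f^{(5)}(17) − f^{(5)}(5)) = 1/30240 · (0.00000 − 0.00000) = 0.00000.
After k=3: 327015.
Correction k=4: B_{8}/8! · (f^{(7)}(17) − f^{(7)}(5)) = −1/1209600 · (0.00000 − 0.00000) = 0.00000.

S_4 ≈ 327015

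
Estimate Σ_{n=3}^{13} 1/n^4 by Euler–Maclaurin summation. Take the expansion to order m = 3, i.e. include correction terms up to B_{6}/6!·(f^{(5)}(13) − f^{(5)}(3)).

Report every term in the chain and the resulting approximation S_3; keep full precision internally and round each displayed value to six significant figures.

S_3 ≈ 0.0196902

∫_3^13 1/x^4 dx evaluates to 0.0121940.
Endpoint term: (f(3) + f(13))/2 = (0.0123457 + 3.50128e-05)/2 = 0.00619035.
Integral + boundary = 0.0183843.
Correction k=1: B_{2}/2! · (f^{(1)}(13) − f^{(1)}(3)) = 1/12 · (-1.07732e-05 − (-0.0164609)) = 0.00137084.
Running total after k=1: 0.0197551.
Correction k=2: B_{4}/4! · (f^{(3)}(13) − f^{(3)}(3)) = −1/720 · (-1.91240e-06 − (-0.0548697)) = -7.62052e-05.
Running total after k=2: 0.0196789.
Correction k=3: B_{6}/6! · (f^{(5)}(13) − f^{(5)}(3)) = 1/30240 · (-6.33693e-07 − (-0.341411)) = 1.12900e-05.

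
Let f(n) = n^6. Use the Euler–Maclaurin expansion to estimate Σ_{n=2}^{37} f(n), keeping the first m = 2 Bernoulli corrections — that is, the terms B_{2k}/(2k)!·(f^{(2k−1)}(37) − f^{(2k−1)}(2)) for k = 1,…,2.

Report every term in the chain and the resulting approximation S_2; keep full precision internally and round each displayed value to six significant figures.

S_2 ≈ 1.48792e+10

The integral term ∫_2^37 x^6 dx = 1.35617e+10.
Endpoint term: (f(2) + f(37))/2 = (64.0000 + 2.56573e+09)/2 = 1.28286e+09.
So far: 1.48446e+10.
k=1: B_{2}/(2)! × [f^{(1)}(37) − f^{(1)}(2)] = 1/12 × (4.16064e+08 − 192.000) = 3.46720e+07.
After k=1: 1.48792e+10.
k=2: B_{4}/(4)! × [f^{(3)}(37) − f^{(3)}(2)] = −1/720 × (6.07836e+06 − 960.000) = -8440.83.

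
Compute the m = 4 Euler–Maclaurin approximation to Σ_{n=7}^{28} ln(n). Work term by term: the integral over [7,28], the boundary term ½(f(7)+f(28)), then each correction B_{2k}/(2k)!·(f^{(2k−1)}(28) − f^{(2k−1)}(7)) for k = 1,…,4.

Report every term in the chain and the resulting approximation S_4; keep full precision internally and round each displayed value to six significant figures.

∫_7^28 ln(x) dx evaluates to 58.6804.
Endpoint term: (f(7) + f(28))/2 = (1.94591 + 3.33220)/2 = 2.63906.
Integral + boundary = 61.3194.
k=1: B_{2}/(2)! × [f^{(1)}(28) − f^{(1)}(7)] = 1/12 × (0.0357143 − 0.142857) = -0.00892857.
Partial sum through k=1: 61.3105.
k=2: B_{4}/(4)! × [f^{(3)}(28) − f^{(3)}(7)] = −1/720 × (9.11079e-05 − 0.00583090) = 7.97194e-06.
Partial sum through k=2: 61.3105.
k=3: B_{6}/(6)! × [f^{(5)}(28) − f^{(5)}(7)] = 1/30240 × (1.39451e-06 − 0.00142798) = -4.71753e-08.
Partial sum through k=3: 61.3105.
k=4: B_{8}/(8)! × [f^{(7)}(28) − f^{(7)}(7)] = −1/1209600 × (5.33613e-08 − 0.000874271) = 7.22733e-10.

S_4 ≈ 61.3105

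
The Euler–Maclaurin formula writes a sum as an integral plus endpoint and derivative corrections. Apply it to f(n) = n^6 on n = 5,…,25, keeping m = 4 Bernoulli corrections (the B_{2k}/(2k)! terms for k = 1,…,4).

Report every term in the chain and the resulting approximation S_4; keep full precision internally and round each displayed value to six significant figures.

∫_5^25 x^6 dx evaluates to 8.71920e+08.
Boundary: ½(f(5) + f(25)) = ½(15625.0 + 2.44141e+08) = 1.22078e+08.
Running total after boundary: 9.93998e+08.
k=1: B_{2}/(2)! × [f^{(1)}(25) − f^{(1)}(5)] = 1/12 × (5.85938e+07 − 18750.0) = 4.88125e+06.
Partial sum through k=1: 9.98879e+08.
k=2: B_{4}/(4)! × [f^{(3)}(25) − f^{(3)}(5)] = −1/720 × (1.87500e+06 − 15000.0) = -2583.33.
Partial sum through k=2: 9.98876e+08.
k=3: B_{6}/(6)! × [f^{(5)}(25) − f^{(5)}(5)] = 1/30240 × (18000.0 − 3600.00) = 0.476190.
Partial sum through k=3: 9.98876e+08.
k=4: B_{8}/(8)! × [f^{(7)}(25) − f^{(7)}(5)] = −1/1209600 × (0.00000 − 0.00000) = 0.00000.

S_4 ≈ 9.98876e+08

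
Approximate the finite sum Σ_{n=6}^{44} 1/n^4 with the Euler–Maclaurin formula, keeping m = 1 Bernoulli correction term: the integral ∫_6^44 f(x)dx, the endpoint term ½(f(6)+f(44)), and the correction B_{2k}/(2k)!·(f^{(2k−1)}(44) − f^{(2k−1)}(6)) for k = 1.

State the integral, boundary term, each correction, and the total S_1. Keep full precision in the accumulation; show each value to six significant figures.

∫_6^44 1/x^4 dx evaluates to 0.00153930.
Boundary: ½(f(6) + f(44)) = ½(0.000771605 + 2.66802e-07) = 0.000385936.
Running total after boundary: 0.00192523.
Correction k=1: B_{2}/2! · (f^{(1)}(44) − f^{(1)}(6)) = 1/12 · (-2.42547e-08 − (-0.000514403)) = 4.28649e-05.

S_1 ≈ 0.00196810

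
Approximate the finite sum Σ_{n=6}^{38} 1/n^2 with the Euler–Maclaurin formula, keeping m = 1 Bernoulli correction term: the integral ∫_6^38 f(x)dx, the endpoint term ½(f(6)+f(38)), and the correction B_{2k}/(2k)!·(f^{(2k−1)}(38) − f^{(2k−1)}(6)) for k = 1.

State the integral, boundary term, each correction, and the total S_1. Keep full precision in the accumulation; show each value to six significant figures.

The integral term ∫_6^38 1/x^2 dx = 0.140351.
Endpoint term: (f(6) + f(38))/2 = (0.0277778 + 0.000692521)/2 = 0.0142351.
So far: 0.154586.
Order-1 term: 1/12 · (-3.64485e-05 − (-0.00925926)) = 0.000768568.

S_1 ≈ 0.155355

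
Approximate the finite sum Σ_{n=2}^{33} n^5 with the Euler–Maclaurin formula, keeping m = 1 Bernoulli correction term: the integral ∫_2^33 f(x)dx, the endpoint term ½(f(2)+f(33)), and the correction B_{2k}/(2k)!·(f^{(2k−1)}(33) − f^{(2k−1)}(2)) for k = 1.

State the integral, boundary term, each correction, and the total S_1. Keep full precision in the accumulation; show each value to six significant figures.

S_1 ≈ 2.35306e+08

The integral term ∫_2^33 x^5 dx = 2.15245e+08.
Endpoint term: (f(2) + f(33))/2 = (32.0000 + 3.91354e+07)/2 = 1.95677e+07.
Integral + boundary = 2.34812e+08.
Correction k=1: B_{2}/2! · (f^{(1)}(33) − f^{(1)}(2)) = 1/12 · (5.92960e+06 − 80.0000) = 494127.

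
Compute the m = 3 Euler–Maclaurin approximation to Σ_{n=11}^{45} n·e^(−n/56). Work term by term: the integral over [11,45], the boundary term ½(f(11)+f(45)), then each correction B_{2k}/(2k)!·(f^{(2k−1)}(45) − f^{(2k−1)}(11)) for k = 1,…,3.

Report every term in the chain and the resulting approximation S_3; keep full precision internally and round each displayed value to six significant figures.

∫_11^45 x·e^(−x/56) dx evaluates to 550.524.
Boundary: ½(f(11) + f(45)) = ½(9.03826 + 20.1477) = 14.5930.
So far: 565.117.
Order-1 term: 1/12 · (0.0879464 − 0.660263) = -0.0476930.
Running total after k=1: 565.069.
Order-2 term: −1/720 · (0.000313584 − 0.000734561) = 5.84689e-07.
Running total after k=2: 565.069.
Order-3 term: 1/30240 · (1.91047e-07 − 4.01332e-07) = -6.95387e-12.

S_3 ≈ 565.069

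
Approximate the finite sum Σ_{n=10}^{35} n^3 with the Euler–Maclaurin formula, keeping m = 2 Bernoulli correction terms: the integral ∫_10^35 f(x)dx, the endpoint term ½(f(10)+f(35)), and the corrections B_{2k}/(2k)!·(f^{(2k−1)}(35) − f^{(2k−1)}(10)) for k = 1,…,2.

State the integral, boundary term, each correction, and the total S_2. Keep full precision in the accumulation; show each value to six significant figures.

∫_10^35 x^3 dx evaluates to 372656.
Endpoint term: (f(10) + f(35))/2 = (1000.00 + 42875.0)/2 = 21937.5.
So far: 394594.
k=1: B_{2}/(2)! × [f^{(1)}(35) − f^{(1)}(10)] = 1/12 × (3675.00 − 300.000) = 281.250.
Running total after k=1: 394875.
k=2: B_{4}/(4)! × [f^{(3)}(35) − f^{(3)}(10)] = −1/720 × (6.00000 − 6.00000) = 0.00000.

S_2 ≈ 394875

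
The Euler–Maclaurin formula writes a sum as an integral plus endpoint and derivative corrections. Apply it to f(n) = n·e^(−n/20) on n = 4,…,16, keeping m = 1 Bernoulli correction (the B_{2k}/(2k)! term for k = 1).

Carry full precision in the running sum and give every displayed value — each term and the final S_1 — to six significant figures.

Integral: ∫_4^16 x·e^(−x/20) dx = 69.4739.
Boundary: ½(f(4) + f(16)) = ½(3.27492 + 7.18926) = 5.23209.
So far: 74.7060.
Correction k=1: B_{2}/2! · (f^{(1)}(16) − f^{(1)}(4)) = 1/12 · (0.0898658 − 0.654985) = -0.0470932.

S_1 ≈ 74.6589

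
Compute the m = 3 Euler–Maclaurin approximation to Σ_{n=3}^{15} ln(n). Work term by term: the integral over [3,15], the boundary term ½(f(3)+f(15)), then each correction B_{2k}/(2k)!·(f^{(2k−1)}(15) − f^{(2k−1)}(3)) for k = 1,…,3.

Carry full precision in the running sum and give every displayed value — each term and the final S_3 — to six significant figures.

Integral: ∫_3^15 ln(x) dx = 25.3249.
½[f(3) + f(15)] = ½[1.09861 + 2.70805] = 1.90333.
So far: 27.2282.
Order-1 term: 1/12 · (0.0666667 − 0.333333) = -0.0222222.
After k=1: 27.2060.
Order-2 term: −1/720 · (0.000592593 − 0.0740741) = 0.000102058.
After k=2: 27.2061.
Order-3 term: 1/30240 · (3.16049e-05 − 0.0987654) = -3.26501e-06.

S_3 ≈ 27.2061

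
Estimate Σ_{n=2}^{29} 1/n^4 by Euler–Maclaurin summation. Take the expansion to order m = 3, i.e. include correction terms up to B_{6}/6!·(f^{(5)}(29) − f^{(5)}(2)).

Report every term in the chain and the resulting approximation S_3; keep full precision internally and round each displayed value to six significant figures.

S_3 ≈ 0.0824523

The integral term ∫_2^29 1/x^4 dx = 0.0416530.
½[f(2) + f(29)] = ½[0.0625000 + 1.41387e-06] = 0.0312507.
Integral + boundary = 0.0729037.
Order-1 term: 1/12 · (-1.95016e-07 − (-0.125000)) = 0.0104167.
After k=1: 0.0833204.
Order-2 term: −1/720 · (-6.95657e-09 − (-0.937500)) = -0.00130208.
After k=2: 0.0820183.
Order-3 term: 1/30240 · (-4.63220e-10 − (-13.1250)) = 0.000434028.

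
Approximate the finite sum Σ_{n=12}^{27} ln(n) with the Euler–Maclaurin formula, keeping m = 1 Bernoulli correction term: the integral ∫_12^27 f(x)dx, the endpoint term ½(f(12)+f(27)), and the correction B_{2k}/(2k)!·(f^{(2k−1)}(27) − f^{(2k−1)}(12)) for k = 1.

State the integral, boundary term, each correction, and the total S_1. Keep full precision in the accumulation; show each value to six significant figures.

S_1 ≈ 47.0552

∫_12^27 ln(x) dx evaluates to 44.1687.
Boundary: ½(f(12) + f(27)) = ½(2.48491 + 3.29584) = 2.89037.
Running total after boundary: 47.0591.
Order-1 term: 1/12 · (0.0370370 − 0.0833333) = -0.00385802.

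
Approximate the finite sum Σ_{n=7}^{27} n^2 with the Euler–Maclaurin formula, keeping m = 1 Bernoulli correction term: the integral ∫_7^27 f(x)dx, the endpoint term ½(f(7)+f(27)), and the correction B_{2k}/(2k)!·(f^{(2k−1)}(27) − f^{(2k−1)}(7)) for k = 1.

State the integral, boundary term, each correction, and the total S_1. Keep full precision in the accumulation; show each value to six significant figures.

Integral: ∫_7^27 x^2 dx = 6446.67.
Endpoint term: (f(7) + f(27))/2 = (49.0000 + 729.000)/2 = 389.000.
Running total after boundary: 6835.67.
k=1: B_{2}/(2)! × [f^{(1)}(27) − f^{(1)}(7)] = 1/12 × (54.0000 − 14.0000) = 3.33333.

S_1 ≈ 6839.00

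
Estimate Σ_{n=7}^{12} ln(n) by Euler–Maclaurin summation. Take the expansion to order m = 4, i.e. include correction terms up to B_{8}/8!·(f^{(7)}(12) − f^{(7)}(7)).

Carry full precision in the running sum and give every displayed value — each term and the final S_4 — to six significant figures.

The integral term ∫_7^12 ln(x) dx = 11.1975.
Boundary: ½(f(7) + f(12)) = ½(1.94591 + 2.48491) = 2.21541.
So far: 13.4129.
k=1: B_{2}/(2)! × [f^{(1)}(12) − f^{(1)}(7)] = 1/12 × (0.0833333 − 0.142857) = -0.00496032.
Running total after k=1: 13.4080.
k=2: B_{4}/(4)! × [f^{(3)}(12) − f^{(3)}(7)] = −1/720 × (0.00115741 − 0.00583090) = 6.49097e-06.
Running total after k=2: 13.4080.
k=3: B_{6}/(6)! × [f^{(5)}(12) − f^{(5)}(7)] = 1/30240 × (9.64506e-05 − 0.00142798) = -4.40319e-08.
Running total after k=3: 13.4080.
k=4: B_{8}/(8)! × [f^{(7)}(12) − f^{(7)}(7)] = −1/1209600 × (2.00939e-05 − 0.000874271) = 7.06165e-10.

S_4 ≈ 13.4080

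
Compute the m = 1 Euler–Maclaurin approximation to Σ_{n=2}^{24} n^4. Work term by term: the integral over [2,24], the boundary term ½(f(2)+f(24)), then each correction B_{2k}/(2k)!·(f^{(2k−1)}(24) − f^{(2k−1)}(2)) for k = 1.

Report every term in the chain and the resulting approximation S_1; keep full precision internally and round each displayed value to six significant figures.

∫_2^24 x^4 dx evaluates to 1.59252e+06.
½[f(2) + f(24)] = ½[16.0000 + 331776] = 165896.
Integral + boundary = 1.75841e+06.
Correction k=1: B_{2}/2! · (f^{(1)}(24) − f^{(1)}(2)) = 1/12 · (55296.0 − 32.0000) = 4605.33.

S_1 ≈ 1.76302e+06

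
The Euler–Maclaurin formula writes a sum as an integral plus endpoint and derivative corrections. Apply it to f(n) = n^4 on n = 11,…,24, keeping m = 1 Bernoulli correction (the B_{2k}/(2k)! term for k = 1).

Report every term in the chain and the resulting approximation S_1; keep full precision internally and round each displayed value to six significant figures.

The integral term ∫_11^24 x^4 dx = 1.56031e+06.
Boundary: ½(f(11) + f(24)) = ½(14641.0 + 331776) = 173208.
Running total after boundary: 1.73352e+06.
k=1: B_{2}/(2)! × [f^{(1)}(24) − f^{(1)}(11)] = 1/12 × (55296.0 − 5324.00) = 4164.33.

S_1 ≈ 1.73769e+06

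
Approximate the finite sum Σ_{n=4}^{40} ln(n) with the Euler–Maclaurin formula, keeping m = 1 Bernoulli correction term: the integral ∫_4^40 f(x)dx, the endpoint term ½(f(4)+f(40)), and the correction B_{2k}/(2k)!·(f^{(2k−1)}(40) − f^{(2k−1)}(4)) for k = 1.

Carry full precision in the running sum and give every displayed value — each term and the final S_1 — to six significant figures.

S_1 ≈ 108.529

The integral term ∫_4^40 ln(x) dx = 106.010.
Boundary: ½(f(4) + f(40)) = ½(1.38629 + 3.68888) = 2.53759.
Integral + boundary = 108.548.
Correction k=1: B_{2}/2! · (f^{(1)}(40) − f^{(1)}(4)) = 1/12 · (0.0250000 − 0.250000) = -0.0187500.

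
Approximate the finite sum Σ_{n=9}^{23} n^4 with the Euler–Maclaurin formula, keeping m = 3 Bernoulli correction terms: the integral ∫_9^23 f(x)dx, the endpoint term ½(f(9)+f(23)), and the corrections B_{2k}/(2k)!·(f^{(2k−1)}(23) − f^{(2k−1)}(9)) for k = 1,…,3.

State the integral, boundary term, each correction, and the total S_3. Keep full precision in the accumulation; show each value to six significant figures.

S_3 ≈ 1.42247e+06

∫_9^23 x^4 dx evaluates to 1.27546e+06.
½[f(9) + f(23)] = ½[6561.00 + 279841] = 143201.
Running total after boundary: 1.41866e+06.
Order-1 term: 1/12 · (48668.0 − 2916.00) = 3812.67.
Running total after k=1: 1.42247e+06.
Order-2 term: −1/720 · (552.000 − 216.000) = -0.466667.
Running total after k=2: 1.42247e+06.
Order-3 term: 1/30240 · (0.00000 − 0.00000) = 0.00000.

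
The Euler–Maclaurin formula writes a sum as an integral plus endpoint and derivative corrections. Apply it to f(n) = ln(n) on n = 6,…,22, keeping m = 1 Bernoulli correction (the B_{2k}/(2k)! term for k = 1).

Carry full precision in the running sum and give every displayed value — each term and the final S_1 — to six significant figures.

The integral term ∫_6^22 ln(x) dx = 41.2524.
Endpoint term: (f(6) + f(22))/2 = (1.79176 + 3.09104)/2 = 2.44140.
Integral + boundary = 43.6938.
Correction k=1: B_{2}/2! · (f^{(1)}(22) − f^{(1)}(6)) = 1/12 · (0.0454545 − 0.166667) = -0.0101010.

S_1 ≈ 43.6837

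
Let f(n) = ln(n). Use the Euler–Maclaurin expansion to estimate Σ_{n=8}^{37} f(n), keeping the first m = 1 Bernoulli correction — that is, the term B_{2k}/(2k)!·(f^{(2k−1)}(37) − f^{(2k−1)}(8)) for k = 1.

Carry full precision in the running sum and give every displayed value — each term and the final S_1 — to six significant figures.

∫_8^37 ln(x) dx evaluates to 87.9684.
Boundary: ½(f(8) + f(37)) = ½(2.07944 + 3.61092) = 2.84518.
So far: 90.8136.
k=1: B_{2}/(2)! × [f^{(1)}(37) − f^{(1)}(8)] = 1/12 × (0.0270270 − 0.125000) = -0.00816441.

S_1 ≈ 90.8054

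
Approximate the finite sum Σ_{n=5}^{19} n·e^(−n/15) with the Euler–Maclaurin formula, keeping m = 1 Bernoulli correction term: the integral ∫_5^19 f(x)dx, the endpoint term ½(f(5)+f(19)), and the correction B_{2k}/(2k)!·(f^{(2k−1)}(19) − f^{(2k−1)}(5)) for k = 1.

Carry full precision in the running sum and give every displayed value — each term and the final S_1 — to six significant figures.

The integral term ∫_5^19 x·e^(−x/15) dx = 71.2571.
½[f(5) + f(19)] = ½[3.58266 + 5.35362] = 4.46814.
Integral + boundary = 75.7252.
Correction k=1: B_{2}/2! · (f^{(1)}(19) − f^{(1)}(5)) = 1/12 · (-0.0751385 − 0.477688) = -0.0460688.

S_1 ≈ 75.6791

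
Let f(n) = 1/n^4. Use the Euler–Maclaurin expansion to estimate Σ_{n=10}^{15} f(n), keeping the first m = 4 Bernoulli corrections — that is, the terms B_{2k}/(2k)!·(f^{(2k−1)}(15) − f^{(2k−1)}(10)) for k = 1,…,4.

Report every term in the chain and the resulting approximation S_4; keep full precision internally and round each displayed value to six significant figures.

∫_10^15 1/x^4 dx evaluates to 0.000234568.
½[f(10) + f(15)] = ½[0.000100000 + 1.97531e-05] = 5.98765e-05.
Running total after boundary: 0.000294444.
k=1: B_{2}/(2)! × [f^{(1)}(15) − f^{(1)}(10)] = 1/12 × (-5.26749e-06 − (-4.00000e-05)) = 2.89438e-06.
After k=1: 0.000297339.
k=2: B_{4}/(4)! × [f^{(3)}(15) − f^{(3)}(10)] = −1/720 × (-7.02332e-07 − (-1.20000e-05)) = -1.56912e-08.
After k=2: 0.000297323.
k=3: B_{6}/(6)! × [f^{(5)}(15) − f^{(5)}(10)] = 1/30240 × (-1.74803e-07 − (-6.72000e-06)) = 2.16442e-10.
After k=3: 0.000297323.
k=4: B_{8}/(8)! × [f^{(7)}(15) − f^{(7)}(10)] = −1/1209600 × (-6.99210e-08 − (-6.04800e-06)) = -4.94219e-12.

S_4 ≈ 0.000297323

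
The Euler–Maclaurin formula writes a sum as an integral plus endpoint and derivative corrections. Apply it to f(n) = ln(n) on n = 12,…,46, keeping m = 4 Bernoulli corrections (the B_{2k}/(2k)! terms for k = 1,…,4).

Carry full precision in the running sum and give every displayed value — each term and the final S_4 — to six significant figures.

Integral: ∫_12^46 ln(x) dx = 112.299.
Endpoint term: (f(12) + f(46))/2 = (2.48491 + 3.82864)/2 = 3.15677.
So far: 115.455.
Correction k=1: B_{2}/2! · (f^{(1)}(46) − f^{(1)}(12)) = 1/12 · (0.0217391 − 0.0833333) = -0.00513285.
Running total after k=1: 115.450.
Correction k=2: B_{4}/4! · (f^{(3)}(46) − f^{(3)}(12)) = −1/720 · (2.05474e-05 − 0.00115741) = 1.57897e-06.
Running total after k=2: 115.450.
Correction k=3: B_{6}/6! · (f^{(5)}(46) − f^{(5)}(12)) = 1/30240 · (1.16526e-07 − 9.64506e-05) = -3.18565e-09.
Running total after k=3: 115.450.
Correction k=4: B_{8}/8! · (f^{(7)}(46) − f^{(7)}(12)) = −1/1209600 · (1.65207e-09 − 2.00939e-05) = 1.66106e-11.

S_4 ≈ 115.450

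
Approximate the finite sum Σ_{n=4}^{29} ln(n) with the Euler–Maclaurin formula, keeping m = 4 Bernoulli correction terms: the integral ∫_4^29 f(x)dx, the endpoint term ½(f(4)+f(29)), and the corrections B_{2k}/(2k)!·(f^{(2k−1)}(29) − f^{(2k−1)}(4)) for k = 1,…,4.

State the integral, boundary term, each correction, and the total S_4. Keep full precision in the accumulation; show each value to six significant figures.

∫_4^29 ln(x) dx evaluates to 67.1064.
½[f(4) + f(29)] = ½[1.38629 + 3.36730] = 2.37680.
So far: 69.4832.
Order-1 term: 1/12 · (0.0344828 − 0.250000) = -0.0179598.
Partial sum through k=1: 69.4652.
Order-2 term: −1/720 · (8.20042e-05 − 0.0312500) = 4.32889e-05.
Partial sum through k=2: 69.4653.
Order-3 term: 1/30240 · (1.17010e-06 − 0.0234375) = -7.75011e-07.
Partial sum through k=3: 69.4653.
Order-4 term: −1/1209600 · (4.17394e-08 − 0.0439453) = 3.63304e-08.

S_4 ≈ 69.4653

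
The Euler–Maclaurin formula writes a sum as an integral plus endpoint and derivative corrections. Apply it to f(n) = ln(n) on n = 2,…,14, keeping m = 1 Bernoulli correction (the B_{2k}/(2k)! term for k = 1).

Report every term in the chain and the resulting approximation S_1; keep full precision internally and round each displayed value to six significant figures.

The integral term ∫_2^14 ln(x) dx = 23.5605.
½[f(2) + f(14)] = ½[0.693147 + 2.63906] = 1.66610.
So far: 25.2266.
k=1: B_{2}/(2)! × [f^{(1)}(14) − f^{(1)}(2)] = 1/12 × (0.0714286 − 0.500000) = -0.0357143.

S_1 ≈ 25.1909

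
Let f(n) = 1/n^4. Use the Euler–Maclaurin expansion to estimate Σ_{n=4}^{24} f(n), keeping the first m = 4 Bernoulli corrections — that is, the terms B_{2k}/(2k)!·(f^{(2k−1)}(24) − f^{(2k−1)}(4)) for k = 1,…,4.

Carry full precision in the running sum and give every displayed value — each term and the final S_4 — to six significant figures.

S_4 ≈ 0.00745489

∫_4^24 1/x^4 dx evaluates to 0.00518422.
Endpoint term: (f(4) + f(24))/2 = (0.00390625 + 3.01408e-06)/2 = 0.00195463.
So far: 0.00713885.
Correction k=1: B_{2}/2! · (f^{(1)}(24) − f^{(1)}(4)) = 1/12 · (-5.02347e-07 − (-0.00390625)) = 0.000325479.
Running total after k=1: 0.00746433.
Correction k=2: B_{4}/4! · (f^{(3)}(24) − f^{(3)}(4)) = −1/720 · (-2.61639e-08 − (-0.00732422)) = -1.01725e-05.
Running total after k=2: 0.00745416.
Correction k=3: B_{6}/6! · (f^{(5)}(24) − f^{(5)}(4)) = 1/30240 · (-2.54371e-09 − (-0.0256348)) = 8.47710e-07.
Running total after k=3: 0.00745501.
Correction k=4: B_{8}/8! · (f^{(7)}(24) − f^{(7)}(4)) = −1/1209600 · (-3.97455e-10 − (-0.144196)) = -1.19209e-07.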